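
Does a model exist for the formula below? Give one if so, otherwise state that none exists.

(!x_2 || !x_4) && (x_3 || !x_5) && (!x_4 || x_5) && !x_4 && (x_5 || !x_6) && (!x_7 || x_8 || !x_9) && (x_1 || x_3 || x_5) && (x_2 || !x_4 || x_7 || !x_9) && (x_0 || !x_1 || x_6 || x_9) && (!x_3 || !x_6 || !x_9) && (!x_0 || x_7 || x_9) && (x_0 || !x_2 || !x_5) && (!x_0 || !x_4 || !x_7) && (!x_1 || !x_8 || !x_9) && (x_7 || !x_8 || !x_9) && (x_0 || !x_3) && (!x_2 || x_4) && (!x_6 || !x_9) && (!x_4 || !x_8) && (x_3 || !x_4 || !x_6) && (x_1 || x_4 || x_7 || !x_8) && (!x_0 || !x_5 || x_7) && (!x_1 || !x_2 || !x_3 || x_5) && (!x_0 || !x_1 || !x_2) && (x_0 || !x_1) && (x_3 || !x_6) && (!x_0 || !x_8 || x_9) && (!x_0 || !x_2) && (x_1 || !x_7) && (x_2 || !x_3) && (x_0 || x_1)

x_0 = True; x_1 = True; x_2 = False; x_3 = False; x_4 = False; x_5 = False; x_6 = False; x_7 = True; x_8 = False; x_9 = False

Unit clause (!x_4) forces x_4 = False.
In (!x_2 || x_4) only !x_2 is left, so x_2 = False.
In (x_2 || !x_3) only !x_3 is left, so x_3 = False.
In (x_3 || !x_5) only !x_5 is left, so x_5 = False.
In (x_5 || !x_6) only !x_6 is left, so x_6 = False.
In (x_1 || x_3 || x_5) only x_1 is left, so x_1 = True.
In (x_0 || !x_1) only x_0 is left, so x_0 = True.
Set x_7 = True.
Try x_8 = True:
  (!x_1 || !x_8 || !x_9) forces x_9 = False.
  clause (!x_0 || !x_8 || x_9) is falsified — backtrack.
So x_8 = False.
  then (!x_7 || x_8 || !x_9) forces x_9 = False.
All clauses satisfied.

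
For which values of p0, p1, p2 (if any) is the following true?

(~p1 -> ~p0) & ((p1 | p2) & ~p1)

p0: False, p1: False, p2: True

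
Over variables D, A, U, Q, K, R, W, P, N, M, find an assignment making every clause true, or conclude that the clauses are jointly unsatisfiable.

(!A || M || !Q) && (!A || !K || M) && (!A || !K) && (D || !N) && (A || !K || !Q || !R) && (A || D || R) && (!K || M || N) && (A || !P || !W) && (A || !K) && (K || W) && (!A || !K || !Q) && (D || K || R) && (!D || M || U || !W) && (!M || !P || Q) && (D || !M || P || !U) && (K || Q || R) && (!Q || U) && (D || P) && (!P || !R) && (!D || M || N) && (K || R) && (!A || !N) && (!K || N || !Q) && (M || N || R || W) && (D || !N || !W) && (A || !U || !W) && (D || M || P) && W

Unit clause (W) forces W = True.
Set D = True.
Set A = True.
  then (!A || !K) forces K = False.
  then (K || R) forces R = True.
  then (!A || !N) forces N = False.
  then (!P || !R) forces P = False.
  then (!D || M || N) forces M = True.
Set U = False.
  then (!Q || U) forces Q = False.
All clauses satisfied.

D = True, A = True, U = False, Q = False, K = False, R = True, W = True, P = False, N = False, M = True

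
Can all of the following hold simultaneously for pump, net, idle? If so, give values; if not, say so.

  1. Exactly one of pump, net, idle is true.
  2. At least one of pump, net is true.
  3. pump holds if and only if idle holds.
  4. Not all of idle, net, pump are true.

pump = False, net = True, idle = False

  (1) {pump, net, idle}: 1 true — exactly one ✓
  (2) {pump, net}: 1 true — at least one ✓
  (3) pump=F, idle=F — same ✓
  (4) {idle, net, pump}: 1/3 true — not all ✓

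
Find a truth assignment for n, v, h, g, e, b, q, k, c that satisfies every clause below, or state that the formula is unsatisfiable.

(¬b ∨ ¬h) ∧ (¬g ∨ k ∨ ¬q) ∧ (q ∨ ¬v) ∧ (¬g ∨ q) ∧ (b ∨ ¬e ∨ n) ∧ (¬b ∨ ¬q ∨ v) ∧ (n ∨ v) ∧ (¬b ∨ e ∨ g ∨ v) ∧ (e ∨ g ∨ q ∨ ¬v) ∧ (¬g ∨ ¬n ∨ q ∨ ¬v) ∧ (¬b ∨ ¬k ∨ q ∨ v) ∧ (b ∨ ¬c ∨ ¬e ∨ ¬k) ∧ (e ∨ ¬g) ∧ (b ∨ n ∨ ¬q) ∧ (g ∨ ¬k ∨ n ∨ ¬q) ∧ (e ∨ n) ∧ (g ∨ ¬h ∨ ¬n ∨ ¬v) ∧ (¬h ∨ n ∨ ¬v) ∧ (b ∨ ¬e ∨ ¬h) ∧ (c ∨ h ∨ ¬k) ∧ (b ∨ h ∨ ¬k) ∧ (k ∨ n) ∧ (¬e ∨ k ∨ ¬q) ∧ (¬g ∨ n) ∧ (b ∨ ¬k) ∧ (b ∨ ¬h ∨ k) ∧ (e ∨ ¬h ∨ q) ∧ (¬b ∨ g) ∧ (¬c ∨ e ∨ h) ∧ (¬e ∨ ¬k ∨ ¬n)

Set n = True.
Set v = True.
  then (q ∨ ¬v) forces q = True.
Try h = True:
  (¬b ∨ ¬h) forces b = False.
  (g ∨ ¬h ∨ ¬n ∨ ¬v) forces g = True.
  (¬g ∨ k ∨ ¬q) forces k = True.
  clause (b ∨ ¬k) is falsified — backtrack.
So h = False.
Set g = False.
  then (¬b ∨ g) forces b = False.
  then (b ∨ h ∨ ¬k) forces k = False.
  then (¬e ∨ k ∨ ¬q) forces e = False.
  then (¬c ∨ e ∨ h) forces c = False.
All clauses satisfied.

n=T; v=T; h=F; g=F; e=F; b=F; q=T; k=F; c=F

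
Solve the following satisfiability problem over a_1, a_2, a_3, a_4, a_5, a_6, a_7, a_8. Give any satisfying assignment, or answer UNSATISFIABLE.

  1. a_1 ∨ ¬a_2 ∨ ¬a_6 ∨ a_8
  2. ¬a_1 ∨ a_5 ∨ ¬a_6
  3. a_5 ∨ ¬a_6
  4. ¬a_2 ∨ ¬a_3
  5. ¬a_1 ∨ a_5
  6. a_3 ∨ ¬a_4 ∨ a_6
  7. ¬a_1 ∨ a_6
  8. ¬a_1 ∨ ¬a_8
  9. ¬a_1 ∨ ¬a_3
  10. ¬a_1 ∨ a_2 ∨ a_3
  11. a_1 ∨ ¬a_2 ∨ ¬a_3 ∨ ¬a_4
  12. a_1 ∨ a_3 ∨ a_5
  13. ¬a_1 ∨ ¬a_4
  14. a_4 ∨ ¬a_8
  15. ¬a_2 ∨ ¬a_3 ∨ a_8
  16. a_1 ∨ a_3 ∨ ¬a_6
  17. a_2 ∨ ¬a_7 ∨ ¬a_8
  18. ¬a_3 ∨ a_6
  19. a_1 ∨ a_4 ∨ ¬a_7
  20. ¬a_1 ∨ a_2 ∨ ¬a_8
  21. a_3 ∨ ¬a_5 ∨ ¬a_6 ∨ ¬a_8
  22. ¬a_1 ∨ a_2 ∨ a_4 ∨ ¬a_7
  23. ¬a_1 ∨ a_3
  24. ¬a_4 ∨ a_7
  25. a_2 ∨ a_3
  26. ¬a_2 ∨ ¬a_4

a_1 = False, a_2 = False, a_3 = True, a_4 = True, a_5 = True, a_6 = True, a_7 = True, a_8 = False

Try a_1 = True:
  (¬a_1 ∨ a_5) forces a_5 = True.
  (¬a_1 ∨ a_6) forces a_6 = True.
  (¬a_1 ∨ ¬a_8) forces a_8 = False.
  (¬a_1 ∨ ¬a_3) forces a_3 = False.
  clause (¬a_1 ∨ a_3) is falsified — backtrack.
So a_1 = False.
Set a_2 = False.
  then (a_2 ∨ a_3) forces a_3 = True.
  then (¬a_3 ∨ a_6) forces a_6 = True.
  then (a_5 ∨ ¬a_6) forces a_5 = True.
Set a_4 = True.
  then (¬a_4 ∨ a_7) forces a_7 = True.
  then (a_2 ∨ ¬a_7 ∨ ¬a_8) forces a_8 = False.
All clauses satisfied.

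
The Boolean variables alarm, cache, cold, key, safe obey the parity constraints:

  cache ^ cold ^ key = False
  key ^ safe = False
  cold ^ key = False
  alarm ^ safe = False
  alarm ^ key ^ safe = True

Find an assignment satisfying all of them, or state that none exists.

alarm = True; cache = False; cold = True; key = True; safe = True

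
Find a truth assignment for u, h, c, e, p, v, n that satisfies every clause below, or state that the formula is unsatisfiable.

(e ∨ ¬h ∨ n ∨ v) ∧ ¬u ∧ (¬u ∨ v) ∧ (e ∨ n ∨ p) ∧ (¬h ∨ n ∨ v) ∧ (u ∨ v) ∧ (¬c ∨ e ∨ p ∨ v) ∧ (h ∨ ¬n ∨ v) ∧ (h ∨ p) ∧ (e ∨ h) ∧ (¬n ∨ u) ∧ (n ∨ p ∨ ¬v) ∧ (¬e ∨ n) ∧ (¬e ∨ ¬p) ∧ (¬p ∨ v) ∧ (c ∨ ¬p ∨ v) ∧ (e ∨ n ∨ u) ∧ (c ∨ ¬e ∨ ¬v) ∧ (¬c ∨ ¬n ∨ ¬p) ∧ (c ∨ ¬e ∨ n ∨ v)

UNSATISFIABLE

Case u = True:
  Clause (¬u) is falsified — contradiction.
Case u = False:
  (u ∨ v) forces v = True.
  (¬n ∨ u) forces n = False.
  (n ∨ p ∨ ¬v) forces p = True.
  (¬e ∨ n) forces e = False.
  Clause (e ∨ n ∨ u) is falsified — contradiction.
Both cases fail, so the formula is unsatisfiable.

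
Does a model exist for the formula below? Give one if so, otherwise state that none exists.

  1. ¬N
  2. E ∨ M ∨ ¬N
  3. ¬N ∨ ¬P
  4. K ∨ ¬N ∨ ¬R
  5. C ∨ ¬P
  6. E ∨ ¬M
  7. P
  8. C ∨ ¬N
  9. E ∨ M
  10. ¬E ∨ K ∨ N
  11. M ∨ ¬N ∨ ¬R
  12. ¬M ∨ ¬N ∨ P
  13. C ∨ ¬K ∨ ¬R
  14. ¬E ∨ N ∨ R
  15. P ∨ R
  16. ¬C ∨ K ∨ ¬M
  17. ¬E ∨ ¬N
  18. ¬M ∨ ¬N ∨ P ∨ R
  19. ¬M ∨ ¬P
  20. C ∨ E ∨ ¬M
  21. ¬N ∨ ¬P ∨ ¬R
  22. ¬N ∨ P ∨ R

E=T, C=T, N=F, K=T, P=T, M=F, R=T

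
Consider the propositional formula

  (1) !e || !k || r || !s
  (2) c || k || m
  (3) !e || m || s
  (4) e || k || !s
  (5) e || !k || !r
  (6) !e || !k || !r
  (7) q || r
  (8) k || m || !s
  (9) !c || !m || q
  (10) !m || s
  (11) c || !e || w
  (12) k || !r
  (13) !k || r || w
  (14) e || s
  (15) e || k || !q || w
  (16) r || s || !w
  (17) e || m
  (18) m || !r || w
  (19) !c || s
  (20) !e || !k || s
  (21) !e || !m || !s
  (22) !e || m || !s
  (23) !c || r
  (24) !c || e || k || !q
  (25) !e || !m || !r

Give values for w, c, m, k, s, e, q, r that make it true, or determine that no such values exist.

w = True, c = False, m = True, k = True, s = True, e = False, q = True, r = False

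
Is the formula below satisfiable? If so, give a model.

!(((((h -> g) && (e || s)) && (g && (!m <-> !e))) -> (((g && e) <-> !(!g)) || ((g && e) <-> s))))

s: True, m: False, h: False, g: True, e: False

  !(((((h -> g) && (e || s)) && (g && (!m <-> !e))) -> (((g && e) <-> !(!g)) || ((g && e) <-> s)))) = True
    (((h -> g) && (e || s)) && (g && (!m <-> !e))) -> (((g && e) <-> !(!g)) || ((g && e) <-> s)) = False
      ((h -> g) && (e || s)) && (g && (!m <-> !e)) = True
        (h -> g) && (e || s) = True
          h -> g = True
          e || s = True
        g && (!m <-> !e) = True
          !m <-> !e = True
            !m = True
            !e = True
      ((g && e) <-> !(!g)) || ((g && e) <-> s) = False
        (g && e) <-> !(!g) = False
          g && e = False
          !(!g) = True
            !g = False
        (g && e) <-> s = False
          g && e = False
The formula evaluates to True.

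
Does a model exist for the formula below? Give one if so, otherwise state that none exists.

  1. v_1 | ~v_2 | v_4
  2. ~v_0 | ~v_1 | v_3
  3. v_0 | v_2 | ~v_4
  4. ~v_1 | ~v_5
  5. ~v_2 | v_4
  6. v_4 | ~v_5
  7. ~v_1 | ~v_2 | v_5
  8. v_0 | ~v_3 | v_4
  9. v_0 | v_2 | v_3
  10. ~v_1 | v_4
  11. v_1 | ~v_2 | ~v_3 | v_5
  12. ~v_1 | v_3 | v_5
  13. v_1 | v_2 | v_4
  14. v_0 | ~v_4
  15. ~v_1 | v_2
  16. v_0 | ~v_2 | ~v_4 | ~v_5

v_0 = True, v_1 = False, v_2 = False, v_3 = False, v_4 = True, v_5 = False

Try v_0 = False:
  (v_0 | ~v_4) forces v_4 = False.
  (~v_2 | v_4) forces v_2 = False.
  (v_4 | ~v_5) forces v_5 = False.
  (v_0 | ~v_3 | v_4) forces v_3 = False.
  clause (v_0 | v_2 | v_3) is falsified — backtrack.
So v_0 = True.
Try v_1 = True:
  (~v_0 | ~v_1 | v_3) forces v_3 = True.
  (~v_1 | ~v_5) forces v_5 = False.
  (~v_1 | ~v_2 | v_5) forces v_2 = False.
  clause (~v_1 | v_2) is falsified — backtrack.
So v_1 = False.
Set v_2 = False.
  then (v_1 | v_2 | v_4) forces v_4 = True.
Set v_3 = False.
Set v_5 = False.
All clauses satisfied.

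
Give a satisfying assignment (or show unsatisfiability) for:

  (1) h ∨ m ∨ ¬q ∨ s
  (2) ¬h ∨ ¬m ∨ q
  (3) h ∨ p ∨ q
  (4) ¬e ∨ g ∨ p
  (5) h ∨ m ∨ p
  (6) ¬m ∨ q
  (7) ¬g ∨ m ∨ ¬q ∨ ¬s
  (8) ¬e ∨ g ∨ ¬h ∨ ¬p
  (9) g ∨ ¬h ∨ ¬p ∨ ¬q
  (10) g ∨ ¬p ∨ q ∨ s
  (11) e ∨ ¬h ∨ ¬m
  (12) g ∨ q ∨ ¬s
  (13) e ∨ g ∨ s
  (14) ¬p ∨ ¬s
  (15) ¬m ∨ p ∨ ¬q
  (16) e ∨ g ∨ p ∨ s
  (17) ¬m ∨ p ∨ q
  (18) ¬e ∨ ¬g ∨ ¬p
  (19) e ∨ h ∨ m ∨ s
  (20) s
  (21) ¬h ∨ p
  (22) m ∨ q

No satisfying assignment exists.

Case s = True:
  (¬p ∨ ¬s) forces p = False.
  (¬h ∨ p) forces h = False.
  (h ∨ p ∨ q) forces q = True.
  (h ∨ m ∨ p) forces m = True.
  Clause (¬m ∨ p ∨ ¬q) is falsified — contradiction.
Case s = False:
  Clause (s) is falsified — contradiction.
Both cases fail, so the formula is unsatisfiable.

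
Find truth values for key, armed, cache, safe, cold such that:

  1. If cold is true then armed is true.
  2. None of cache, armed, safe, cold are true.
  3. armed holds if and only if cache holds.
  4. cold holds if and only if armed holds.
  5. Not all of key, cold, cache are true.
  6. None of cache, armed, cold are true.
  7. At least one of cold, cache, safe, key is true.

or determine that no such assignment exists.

key = True, armed = False, cache = False, safe = False, cold = False

  (1) cold=F ⇒ armed: vacuous ✓
  (2) {cache, armed, safe, cold}: 0 true — none ✓
  (3) armed=F, cache=F — same ✓
  (4) cold=F, armed=F — same ✓
  (5) {key, cold, cache}: 1/3 true — not all ✓
  (6) {cache, armed, cold}: 0 true — none ✓
  (7) {cold, cache, safe, key}: 1 true — at least one ✓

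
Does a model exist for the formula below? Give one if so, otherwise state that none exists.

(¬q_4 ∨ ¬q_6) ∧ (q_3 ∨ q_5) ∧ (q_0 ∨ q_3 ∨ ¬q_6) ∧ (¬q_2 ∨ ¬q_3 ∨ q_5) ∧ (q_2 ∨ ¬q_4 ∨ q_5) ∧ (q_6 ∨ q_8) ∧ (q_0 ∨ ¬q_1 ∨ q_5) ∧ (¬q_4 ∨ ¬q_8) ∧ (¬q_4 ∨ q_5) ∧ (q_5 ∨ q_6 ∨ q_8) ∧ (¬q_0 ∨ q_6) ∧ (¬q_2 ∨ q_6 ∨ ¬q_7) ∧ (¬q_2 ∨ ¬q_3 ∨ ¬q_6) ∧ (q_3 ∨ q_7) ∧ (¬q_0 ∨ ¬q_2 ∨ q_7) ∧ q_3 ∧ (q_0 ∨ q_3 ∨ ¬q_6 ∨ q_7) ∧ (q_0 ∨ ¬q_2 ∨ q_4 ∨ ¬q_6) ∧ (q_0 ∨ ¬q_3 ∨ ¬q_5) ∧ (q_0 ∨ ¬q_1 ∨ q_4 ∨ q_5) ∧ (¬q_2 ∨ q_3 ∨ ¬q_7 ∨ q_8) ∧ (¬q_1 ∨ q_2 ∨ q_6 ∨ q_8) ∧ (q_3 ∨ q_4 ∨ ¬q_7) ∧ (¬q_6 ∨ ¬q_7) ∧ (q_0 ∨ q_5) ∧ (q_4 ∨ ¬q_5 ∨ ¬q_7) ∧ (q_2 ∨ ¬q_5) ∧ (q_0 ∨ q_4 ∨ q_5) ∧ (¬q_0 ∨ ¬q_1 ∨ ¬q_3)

Unit clause (q_3) forces q_3 = True.
Try q_0 = False:
  (q_0 ∨ ¬q_3 ∨ ¬q_5) forces q_5 = False.
  clause (q_0 ∨ q_5) is falsified — backtrack.
So q_0 = True.
  then (¬q_0 ∨ q_6) forces q_6 = True.
  then (¬q_2 ∨ ¬q_3 ∨ ¬q_6) forces q_2 = False.
  then (¬q_6 ∨ ¬q_7) forces q_7 = False.
  then (q_2 ∨ ¬q_5) forces q_5 = False.
  then (¬q_0 ∨ ¬q_1 ∨ ¬q_3) forces q_1 = False.
  then (¬q_4 ∨ ¬q_6) forces q_4 = False.
Set q_8 = False.
All clauses satisfied.

q_0 = True, q_1 = False, q_2 = False, q_3 = True, q_4 = False, q_5 = False, q_6 = True, q_7 = False, q_8 = False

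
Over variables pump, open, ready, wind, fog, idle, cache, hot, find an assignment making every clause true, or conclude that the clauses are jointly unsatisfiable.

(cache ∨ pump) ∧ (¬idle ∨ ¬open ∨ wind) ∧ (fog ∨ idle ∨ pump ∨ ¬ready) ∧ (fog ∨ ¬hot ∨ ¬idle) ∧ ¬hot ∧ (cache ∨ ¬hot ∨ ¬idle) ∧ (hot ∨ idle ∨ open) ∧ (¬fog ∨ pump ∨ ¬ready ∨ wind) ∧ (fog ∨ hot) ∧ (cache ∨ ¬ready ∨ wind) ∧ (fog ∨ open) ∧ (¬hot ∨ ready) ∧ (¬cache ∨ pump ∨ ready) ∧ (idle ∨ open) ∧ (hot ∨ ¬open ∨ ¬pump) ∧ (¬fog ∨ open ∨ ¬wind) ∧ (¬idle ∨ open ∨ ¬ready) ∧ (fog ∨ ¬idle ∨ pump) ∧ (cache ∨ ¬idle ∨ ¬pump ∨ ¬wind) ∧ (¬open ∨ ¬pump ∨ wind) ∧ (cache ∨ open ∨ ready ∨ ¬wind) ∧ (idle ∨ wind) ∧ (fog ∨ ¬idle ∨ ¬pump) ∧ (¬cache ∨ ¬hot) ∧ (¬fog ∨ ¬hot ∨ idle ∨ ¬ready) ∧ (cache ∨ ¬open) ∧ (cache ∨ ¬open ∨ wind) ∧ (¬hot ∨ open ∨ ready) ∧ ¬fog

Case fog = True:
  Clause (¬fog) is falsified — contradiction.
Case fog = False:
  (¬hot) forces hot = False.
  Clause (fog ∨ hot) is falsified — contradiction.
Both cases fail, so the formula is unsatisfiable.

No satisfying assignment exists.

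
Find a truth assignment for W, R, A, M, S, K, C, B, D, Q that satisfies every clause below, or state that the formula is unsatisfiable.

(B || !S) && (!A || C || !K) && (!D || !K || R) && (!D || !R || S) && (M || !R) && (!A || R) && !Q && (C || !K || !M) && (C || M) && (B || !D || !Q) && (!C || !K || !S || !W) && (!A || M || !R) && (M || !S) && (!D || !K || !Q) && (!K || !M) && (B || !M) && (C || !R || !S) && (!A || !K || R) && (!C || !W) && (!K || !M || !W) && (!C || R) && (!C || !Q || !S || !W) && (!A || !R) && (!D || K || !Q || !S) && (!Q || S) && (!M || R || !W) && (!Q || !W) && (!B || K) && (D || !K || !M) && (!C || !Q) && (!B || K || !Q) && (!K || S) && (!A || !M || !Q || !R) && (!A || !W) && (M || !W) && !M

Unsatisfiable

Case M = True:
  Clause (!M) is falsified — contradiction.
Case M = False:
  (M || !R) forces R = False.
  (!A || R) forces A = False.
  (!Q) forces Q = False.
  (C || M) forces C = True.
  Clause (!C || R) is falsified — contradiction.
Both cases fail, so the formula is unsatisfiable.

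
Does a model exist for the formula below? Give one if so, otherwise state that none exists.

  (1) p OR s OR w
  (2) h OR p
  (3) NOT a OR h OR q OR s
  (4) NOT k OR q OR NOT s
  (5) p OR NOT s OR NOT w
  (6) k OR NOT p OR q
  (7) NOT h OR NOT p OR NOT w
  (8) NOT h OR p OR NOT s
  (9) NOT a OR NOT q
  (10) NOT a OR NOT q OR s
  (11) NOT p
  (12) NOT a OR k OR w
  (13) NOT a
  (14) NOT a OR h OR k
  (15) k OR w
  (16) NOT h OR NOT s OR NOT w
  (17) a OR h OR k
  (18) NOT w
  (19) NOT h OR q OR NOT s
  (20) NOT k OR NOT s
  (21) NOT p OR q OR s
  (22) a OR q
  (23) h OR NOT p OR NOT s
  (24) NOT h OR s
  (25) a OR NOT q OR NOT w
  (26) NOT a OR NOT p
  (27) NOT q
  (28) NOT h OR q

The formula is unsatisfiable.

Case p = True:
  Clause (NOT p) is falsified — contradiction.
Case p = False:
  (h OR p) forces h = True.
  (NOT h OR p OR NOT s) forces s = False.
  Clause (NOT h OR s) is falsified — contradiction.
Both cases fail, so the formula is unsatisfiable.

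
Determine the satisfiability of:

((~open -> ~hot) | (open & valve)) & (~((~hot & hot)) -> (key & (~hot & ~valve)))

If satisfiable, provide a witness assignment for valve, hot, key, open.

valve = False; hot = False; key = True; open = False

  (~open -> ~hot) | (open & valve) = True
    ~open -> ~hot = True
      ~open = True
      ~hot = True
    open & valve = False
  ~((~hot & hot)) -> (key & (~hot & ~valve)) = True
    ~((~hot & hot)) = True
      ~hot & hot = False
        ~hot = True
    key & (~hot & ~valve) = True
      ~hot & ~valve = True
        ~hot = True
        ~valve = True
Both conjuncts True, so the formula holds.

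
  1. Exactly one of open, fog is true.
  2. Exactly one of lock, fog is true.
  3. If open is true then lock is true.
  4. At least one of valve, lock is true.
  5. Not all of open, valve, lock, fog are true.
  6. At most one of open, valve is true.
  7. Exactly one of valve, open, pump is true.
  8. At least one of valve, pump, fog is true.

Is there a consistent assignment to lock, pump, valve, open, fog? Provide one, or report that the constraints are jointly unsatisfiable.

lock=F, pump=F, valve=T, open=F, fog=T

  (1) {open, fog}: 1 true — exactly one ✓
  (2) {lock, fog}: 1 true — exactly one ✓
  (3) open=F ⇒ lock: vacuous ✓
  (4) {valve, lock}: 1 true — at least one ✓
  (5) {open, valve, lock, fog}: 2/4 true — not all ✓
  (6) {open, valve}: 1 true — at most one ✓
  (7) {valve, open, pump}: 1 true — exactly one ✓
  (8) {valve, pump, fog}: 2 true — at least one ✓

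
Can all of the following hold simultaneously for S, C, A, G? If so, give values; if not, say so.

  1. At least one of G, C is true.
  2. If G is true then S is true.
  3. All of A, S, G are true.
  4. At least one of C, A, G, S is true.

S = True; C = True; A = True; G = True

  (1) {G, C}: 2 true — at least one ✓
  (2) G=T ⇒ S: T ✓
  (3) {A, S, G}: all 3 true ✓
  (4) {C, A, G, S}: 4 true — at least one ✓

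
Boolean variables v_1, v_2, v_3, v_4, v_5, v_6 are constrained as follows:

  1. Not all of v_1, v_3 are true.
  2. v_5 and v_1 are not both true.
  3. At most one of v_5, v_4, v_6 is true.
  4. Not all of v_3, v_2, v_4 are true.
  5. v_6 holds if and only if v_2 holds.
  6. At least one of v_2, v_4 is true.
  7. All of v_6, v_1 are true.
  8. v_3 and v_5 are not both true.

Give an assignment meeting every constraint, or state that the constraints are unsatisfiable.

v_1 = True, v_2 = True, v_3 = False, v_4 = False, v_5 = False, v_6 = True

  (1) {v_1, v_3}: 1/2 true — not all ✓
  (2) v_5=F, v_1=T — not both ✓
  (3) {v_5, v_4, v_6}: 1 true — at most one ✓
  (4) {v_3, v_2, v_4}: 1/3 true — not all ✓
  (5) v_6=T, v_2=T — same ✓
  (6) {v_2, v_4}: 1 true — at least one ✓
  (7) {v_6, v_1}: all 2 true ✓
  (8) v_3=F, v_5=F — not both ✓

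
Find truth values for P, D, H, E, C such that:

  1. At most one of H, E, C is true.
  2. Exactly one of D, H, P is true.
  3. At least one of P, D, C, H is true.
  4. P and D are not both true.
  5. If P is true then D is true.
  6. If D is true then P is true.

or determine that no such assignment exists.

P = False, D = False, H = True, E = False, C = False

  (1) {H, E, C}: 1 true — at most one ✓
  (2) {D, H, P}: 1 true — exactly one ✓
  (3) {P, D, C, H}: 1 true — at least one ✓
  (4) P=F, D=F — not both ✓
  (5) P=F ⇒ D: vacuous ✓
  (6) D=F ⇒ P: vacuous ✓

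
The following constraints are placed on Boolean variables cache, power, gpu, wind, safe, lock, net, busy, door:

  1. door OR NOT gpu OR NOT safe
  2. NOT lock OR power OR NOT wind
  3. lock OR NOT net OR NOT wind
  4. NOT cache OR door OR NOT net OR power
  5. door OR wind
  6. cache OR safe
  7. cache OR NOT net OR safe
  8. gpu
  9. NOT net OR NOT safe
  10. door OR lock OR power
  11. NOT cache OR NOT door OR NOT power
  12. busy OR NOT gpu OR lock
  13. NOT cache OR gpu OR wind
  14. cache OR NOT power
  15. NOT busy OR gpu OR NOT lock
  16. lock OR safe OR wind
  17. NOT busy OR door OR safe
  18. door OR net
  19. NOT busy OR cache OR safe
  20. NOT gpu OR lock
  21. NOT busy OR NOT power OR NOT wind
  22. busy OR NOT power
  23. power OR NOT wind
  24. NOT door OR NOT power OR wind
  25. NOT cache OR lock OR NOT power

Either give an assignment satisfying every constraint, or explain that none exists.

cache=T; power=F; gpu=T; wind=F; safe=F; lock=T; net=F; busy=F; door=T

Unit clause (gpu) forces gpu = True.
In (NOT gpu OR lock) only lock is left, so lock = True.
Set cache = True.
Try power = True:
  (NOT cache OR NOT door OR NOT power) forces door = False.
  (door OR NOT gpu OR NOT safe) forces safe = False.
  (door OR wind) forces wind = True.
  (NOT busy OR door OR safe) forces busy = False.
  clause (busy OR NOT power) is falsified — backtrack.
So power = False.
  then (NOT lock OR power OR NOT wind) forces wind = False.
  then (door OR wind) forces door = True.
Set safe = False.
Set net = False.
Set busy = False.
All clauses satisfied.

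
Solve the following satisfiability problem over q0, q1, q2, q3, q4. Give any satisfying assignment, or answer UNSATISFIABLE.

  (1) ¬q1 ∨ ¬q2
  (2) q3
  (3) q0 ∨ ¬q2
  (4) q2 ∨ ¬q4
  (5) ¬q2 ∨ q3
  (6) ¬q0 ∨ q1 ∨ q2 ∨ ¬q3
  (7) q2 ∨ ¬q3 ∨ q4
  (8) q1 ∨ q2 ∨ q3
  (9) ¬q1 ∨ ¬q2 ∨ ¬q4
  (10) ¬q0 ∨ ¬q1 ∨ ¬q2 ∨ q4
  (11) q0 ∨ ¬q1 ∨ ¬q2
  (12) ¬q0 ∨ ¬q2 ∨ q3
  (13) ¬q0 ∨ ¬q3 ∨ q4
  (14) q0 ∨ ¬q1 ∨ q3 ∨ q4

q0 = True, q1 = False, q2 = True, q3 = True, q4 = True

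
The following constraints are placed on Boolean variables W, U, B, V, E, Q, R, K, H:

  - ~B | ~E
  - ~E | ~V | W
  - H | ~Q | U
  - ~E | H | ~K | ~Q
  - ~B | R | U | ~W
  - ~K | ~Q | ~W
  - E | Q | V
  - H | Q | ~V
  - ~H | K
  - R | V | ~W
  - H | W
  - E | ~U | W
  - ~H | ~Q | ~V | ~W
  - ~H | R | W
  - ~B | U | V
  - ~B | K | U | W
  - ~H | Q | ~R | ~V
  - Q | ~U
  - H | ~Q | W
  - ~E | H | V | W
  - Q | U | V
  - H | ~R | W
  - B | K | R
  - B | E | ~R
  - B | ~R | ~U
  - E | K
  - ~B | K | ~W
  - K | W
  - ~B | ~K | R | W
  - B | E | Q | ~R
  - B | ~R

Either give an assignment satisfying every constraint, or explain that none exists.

W=T, U=F, B=F, V=T, E=F, Q=F, R=F, K=T, H=T

Set W = True.
Set U = False.
Set B = False.
  then (B | ~R) forces R = False.
  then (R | V | ~W) forces V = True.
  then (B | K | R) forces K = True.
  then (~K | ~Q | ~W) forces Q = False.
  then (H | Q | ~V) forces H = True.
Set E = False.
All clauses satisfied.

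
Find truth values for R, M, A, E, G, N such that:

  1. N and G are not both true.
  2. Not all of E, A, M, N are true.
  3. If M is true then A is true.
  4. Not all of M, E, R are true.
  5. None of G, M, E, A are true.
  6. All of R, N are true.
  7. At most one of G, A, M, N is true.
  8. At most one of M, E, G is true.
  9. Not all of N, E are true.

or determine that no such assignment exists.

R = True, M = False, A = False, E = False, G = False, N = True

  (1) N=T, G=F — not both ✓
  (2) {E, A, M, N}: 1/4 true — not all ✓
  (3) M=F ⇒ A: vacuous ✓
  (4) {M, E, R}: 1/3 true — not all ✓
  (5) {G, M, E, A}: 0 true — none ✓
  (6) {R, N}: all 2 true ✓
  (7) {G, A, M, N}: 1 true — at most one ✓
  (8) {M, E, G}: 0 true — at most one ✓
  (9) {N, E}: 1/2 true — not all ✓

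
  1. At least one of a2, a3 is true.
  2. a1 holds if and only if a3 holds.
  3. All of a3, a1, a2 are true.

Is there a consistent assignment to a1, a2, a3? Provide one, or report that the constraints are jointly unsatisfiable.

a1 = True, a2 = True, a3 = True

  (1) {a2, a3}: 2 true — at least one ✓
  (2) a1=T, a3=T — same ✓
  (3) {a3, a1, a2}: all 3 true ✓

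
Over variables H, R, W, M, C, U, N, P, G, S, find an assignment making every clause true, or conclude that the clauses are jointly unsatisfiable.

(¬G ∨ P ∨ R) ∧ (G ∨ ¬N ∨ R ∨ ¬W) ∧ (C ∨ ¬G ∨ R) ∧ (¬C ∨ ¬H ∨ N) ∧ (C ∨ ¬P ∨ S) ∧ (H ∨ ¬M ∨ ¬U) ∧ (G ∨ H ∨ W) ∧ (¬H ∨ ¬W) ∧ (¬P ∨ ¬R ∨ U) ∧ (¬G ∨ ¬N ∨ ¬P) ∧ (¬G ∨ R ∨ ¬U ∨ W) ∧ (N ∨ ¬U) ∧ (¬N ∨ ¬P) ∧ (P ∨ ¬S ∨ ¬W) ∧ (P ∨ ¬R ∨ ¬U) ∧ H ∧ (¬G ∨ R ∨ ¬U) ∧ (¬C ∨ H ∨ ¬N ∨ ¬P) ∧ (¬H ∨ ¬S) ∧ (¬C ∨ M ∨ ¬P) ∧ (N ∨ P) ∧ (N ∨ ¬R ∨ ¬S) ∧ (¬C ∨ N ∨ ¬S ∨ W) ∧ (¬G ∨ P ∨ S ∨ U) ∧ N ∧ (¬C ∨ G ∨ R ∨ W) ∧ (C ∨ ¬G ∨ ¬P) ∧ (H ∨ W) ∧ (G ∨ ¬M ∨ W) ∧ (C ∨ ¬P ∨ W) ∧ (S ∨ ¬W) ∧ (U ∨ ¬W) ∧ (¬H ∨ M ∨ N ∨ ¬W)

Unit clause (H) forces H = True.
In (¬H ∨ ¬S) only ¬S is left, so S = False.
Unit clause (N) forces N = True.
In (S ∨ ¬W) only ¬W is left, so W = False.
In (¬N ∨ ¬P) only ¬P is left, so P = False.
Set R = False.
  then (¬G ∨ P ∨ R) forces G = False.
  then (¬C ∨ G ∨ R ∨ W) forces C = False.
  then (G ∨ ¬M ∨ W) forces M = False.
Set U = True.
All clauses satisfied.

H=T; R=F; W=F; M=F; C=F; U=T; N=T; P=F; G=F; S=F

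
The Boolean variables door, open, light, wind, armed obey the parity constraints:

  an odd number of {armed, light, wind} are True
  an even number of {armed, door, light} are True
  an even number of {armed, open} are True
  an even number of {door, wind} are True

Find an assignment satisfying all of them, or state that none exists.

Adding constraints 1, 2, 4 mod 2: every variable appears an even number of times on the left, so the left side is 0.
But the right sides sum to 1 (mod 2). 0 ≠ 1 — the system is inconsistent.

Unsatisfiable — no assignment works.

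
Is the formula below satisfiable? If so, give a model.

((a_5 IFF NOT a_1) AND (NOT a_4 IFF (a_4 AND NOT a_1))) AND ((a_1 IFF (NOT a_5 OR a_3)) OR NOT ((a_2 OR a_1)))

a_1=T, a_2=F, a_3=T, a_4=T, a_5=F

  (a_5 IFF NOT a_1) AND (NOT a_4 IFF (a_4 AND NOT a_1)) = True
    a_5 IFF NOT a_1 = True
      NOT a_1 = False
    NOT a_4 IFF (a_4 AND NOT a_1) = True
      NOT a_4 = False
      a_4 AND NOT a_1 = False
        NOT a_1 = False
  (a_1 IFF (NOT a_5 OR a_3)) OR NOT ((a_2 OR a_1)) = True
    a_1 IFF (NOT a_5 OR a_3) = True
      NOT a_5 OR a_3 = True
        NOT a_5 = True
    NOT ((a_2 OR a_1)) = False
      a_2 OR a_1 = True
Both conjuncts True, so the formula holds.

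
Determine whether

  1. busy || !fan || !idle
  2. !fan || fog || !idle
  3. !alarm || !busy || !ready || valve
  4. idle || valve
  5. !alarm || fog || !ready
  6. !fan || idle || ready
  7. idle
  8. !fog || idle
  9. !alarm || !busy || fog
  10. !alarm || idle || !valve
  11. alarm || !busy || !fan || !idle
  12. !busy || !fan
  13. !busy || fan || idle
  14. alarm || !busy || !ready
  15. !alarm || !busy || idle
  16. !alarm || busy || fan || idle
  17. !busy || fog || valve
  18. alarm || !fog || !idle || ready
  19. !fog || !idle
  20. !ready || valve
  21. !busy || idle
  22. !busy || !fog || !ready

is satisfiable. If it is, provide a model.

Unit clause (idle) forces idle = True.
In (!fog || !idle) only !fog is left, so fog = False.
In (!fan || fog || !idle) only !fan is left, so fan = False.
Set valve = True.
Set ready = False.
Set busy = False.
Set alarm = False.
All clauses satisfied.

valve = True, fan = False, ready = False, busy = False, idle = True, fog = False, alarm = False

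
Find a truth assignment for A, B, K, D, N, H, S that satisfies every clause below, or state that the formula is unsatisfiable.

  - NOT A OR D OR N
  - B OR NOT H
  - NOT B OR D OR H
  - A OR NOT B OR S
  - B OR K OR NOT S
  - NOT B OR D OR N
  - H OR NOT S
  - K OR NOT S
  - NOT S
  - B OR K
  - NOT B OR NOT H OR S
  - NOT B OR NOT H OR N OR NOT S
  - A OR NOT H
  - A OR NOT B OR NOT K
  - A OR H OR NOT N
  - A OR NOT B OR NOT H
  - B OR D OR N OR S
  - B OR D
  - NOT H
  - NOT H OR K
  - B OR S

A=T, B=T, K=F, D=T, N=T, H=F, S=F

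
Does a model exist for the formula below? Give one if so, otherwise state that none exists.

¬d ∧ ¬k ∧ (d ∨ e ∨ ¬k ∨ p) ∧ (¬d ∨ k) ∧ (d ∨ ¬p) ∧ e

d = False, k = False, e = True, p = False

Unit clause (¬d) forces d = False.
Unit clause (¬k) forces k = False.
In (d ∨ ¬p) only ¬p is left, so p = False.
Unit clause (e) forces e = True.
Check each clause:
  (¬d): ¬d holds.
  (¬k): ¬k holds.
  (d ∨ e ∨ ¬k ∨ p): e holds.
  (¬d ∨ k): ¬d holds.
  (d ∨ ¬p): ¬p holds.
  (e): e holds.
All clauses satisfied.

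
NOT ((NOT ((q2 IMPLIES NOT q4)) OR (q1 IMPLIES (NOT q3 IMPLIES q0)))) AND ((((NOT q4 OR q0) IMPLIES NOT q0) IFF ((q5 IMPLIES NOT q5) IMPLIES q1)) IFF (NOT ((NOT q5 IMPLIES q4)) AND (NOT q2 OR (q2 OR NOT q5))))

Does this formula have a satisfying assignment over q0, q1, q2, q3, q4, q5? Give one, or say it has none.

q0 = False; q1 = True; q2 = False; q3 = False; q4 = False; q5 = False

  NOT ((NOT ((q2 IMPLIES NOT q4)) OR (q1 IMPLIES (NOT q3 IMPLIES q0)))) = True
    NOT ((q2 IMPLIES NOT q4)) OR (q1 IMPLIES (NOT q3 IMPLIES q0)) = False
      NOT ((q2 IMPLIES NOT q4)) = False
        q2 IMPLIES NOT q4 = True
          NOT q4 = True
      q1 IMPLIES (NOT q3 IMPLIES q0) = False
        NOT q3 IMPLIES q0 = False
          NOT q3 = True
  (((NOT q4 OR q0) IMPLIES NOT q0) IFF ((q5 IMPLIES NOT q5) IMPLIES q1)) IFF (NOT ((NOT q5 IMPLIES q4)) AND (NOT q2 OR (q2 OR NOT q5))) = True
    ((NOT q4 OR q0) IMPLIES NOT q0) IFF ((q5 IMPLIES NOT q5) IMPLIES q1) = True
      (NOT q4 OR q0) IMPLIES NOT q0 = True
        NOT q4 OR q0 = True
          NOT q4 = True
        NOT q0 = True
      (q5 IMPLIES NOT q5) IMPLIES q1 = True
        q5 IMPLIES NOT q5 = True
          NOT q5 = True
    NOT ((NOT q5 IMPLIES q4)) AND (NOT q2 OR (q2 OR NOT q5)) = True
      NOT ((NOT q5 IMPLIES q4)) = True
        NOT q5 IMPLIES q4 = False
          NOT q5 = True
      NOT q2 OR (q2 OR NOT q5) = True
        NOT q2 = True
        q2 OR NOT q5 = True
          NOT q5 = True
Both conjuncts True, so the formula holds.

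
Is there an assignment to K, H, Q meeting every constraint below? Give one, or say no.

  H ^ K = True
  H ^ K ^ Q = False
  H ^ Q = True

K=T, H=F, Q=T

H ^ K = F ^ T = True ✓
H ^ K ^ Q = F ^ T ^ T = False ✓
H ^ Q = F ^ T = True ✓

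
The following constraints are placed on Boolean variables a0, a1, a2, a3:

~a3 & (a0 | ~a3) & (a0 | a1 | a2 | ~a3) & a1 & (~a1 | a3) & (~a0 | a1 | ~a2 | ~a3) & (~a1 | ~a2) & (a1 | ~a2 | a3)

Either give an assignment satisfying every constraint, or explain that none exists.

No satisfying assignment exists.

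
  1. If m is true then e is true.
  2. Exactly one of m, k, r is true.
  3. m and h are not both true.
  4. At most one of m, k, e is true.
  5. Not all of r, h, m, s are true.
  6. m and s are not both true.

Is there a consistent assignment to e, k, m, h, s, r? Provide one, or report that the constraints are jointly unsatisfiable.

e = False, k = True, m = False, h = True, s = False, r = False

  (1) m=F ⇒ e: vacuous ✓
  (2) {m, k, r}: 1 true — exactly one ✓
  (3) m=F, h=T — not both ✓
  (4) {m, k, e}: 1 true — at most one ✓
  (5) {r, h, m, s}: 1/4 true — not all ✓
  (6) m=F, s=F — not both ✓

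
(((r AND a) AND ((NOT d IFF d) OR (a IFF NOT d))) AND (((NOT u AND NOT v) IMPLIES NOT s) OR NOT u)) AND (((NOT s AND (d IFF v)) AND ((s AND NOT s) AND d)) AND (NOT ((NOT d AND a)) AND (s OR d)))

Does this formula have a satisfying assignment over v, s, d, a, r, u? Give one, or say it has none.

The formula is unsatisfiable.

Case s = True: the conjunct NOT s is False.
Case s = False: the conjunct s is False.
Both cases fail — unsatisfiable.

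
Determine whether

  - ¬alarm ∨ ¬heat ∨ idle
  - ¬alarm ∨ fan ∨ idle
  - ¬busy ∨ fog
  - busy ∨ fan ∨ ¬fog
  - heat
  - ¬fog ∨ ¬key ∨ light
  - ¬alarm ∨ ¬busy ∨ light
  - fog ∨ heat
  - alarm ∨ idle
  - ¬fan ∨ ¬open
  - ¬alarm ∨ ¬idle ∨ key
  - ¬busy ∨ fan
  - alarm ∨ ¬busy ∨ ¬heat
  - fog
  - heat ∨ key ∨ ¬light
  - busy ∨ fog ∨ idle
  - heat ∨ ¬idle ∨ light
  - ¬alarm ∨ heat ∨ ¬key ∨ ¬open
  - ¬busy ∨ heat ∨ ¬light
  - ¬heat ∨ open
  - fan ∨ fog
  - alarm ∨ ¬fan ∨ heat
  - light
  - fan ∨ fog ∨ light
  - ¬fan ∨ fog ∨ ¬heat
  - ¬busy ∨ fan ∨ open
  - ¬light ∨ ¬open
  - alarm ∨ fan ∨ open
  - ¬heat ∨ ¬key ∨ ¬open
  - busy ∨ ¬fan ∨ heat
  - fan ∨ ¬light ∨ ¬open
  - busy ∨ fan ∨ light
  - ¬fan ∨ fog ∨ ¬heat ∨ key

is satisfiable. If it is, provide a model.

Case light = True:
  (heat) forces heat = True.
  (fog) forces fog = True.
  (¬heat ∨ open) forces open = True.
  Clause (¬light ∨ ¬open) is falsified — contradiction.
Case light = False:
  Clause (light) is falsified — contradiction.
Both cases fail, so the formula is unsatisfiable.

No satisfying assignment exists.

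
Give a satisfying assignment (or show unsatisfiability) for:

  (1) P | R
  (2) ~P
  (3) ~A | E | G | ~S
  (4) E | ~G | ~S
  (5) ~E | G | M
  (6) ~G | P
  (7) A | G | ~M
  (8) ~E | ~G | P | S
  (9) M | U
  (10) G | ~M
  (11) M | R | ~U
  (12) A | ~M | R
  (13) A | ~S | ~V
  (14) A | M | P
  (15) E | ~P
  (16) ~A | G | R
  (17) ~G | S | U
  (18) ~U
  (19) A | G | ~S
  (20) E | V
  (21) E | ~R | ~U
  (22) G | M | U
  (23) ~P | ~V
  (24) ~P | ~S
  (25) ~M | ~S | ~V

Case U = True:
  Clause (~U) is falsified — contradiction.
Case U = False:
  (~P) forces P = False.
  (P | R) forces R = True.
  (~G | P) forces G = False.
  (M | U) forces M = True.
  Clause (G | ~M) is falsified — contradiction.
Both cases fail, so the formula is unsatisfiable.

UNSATISFIABLE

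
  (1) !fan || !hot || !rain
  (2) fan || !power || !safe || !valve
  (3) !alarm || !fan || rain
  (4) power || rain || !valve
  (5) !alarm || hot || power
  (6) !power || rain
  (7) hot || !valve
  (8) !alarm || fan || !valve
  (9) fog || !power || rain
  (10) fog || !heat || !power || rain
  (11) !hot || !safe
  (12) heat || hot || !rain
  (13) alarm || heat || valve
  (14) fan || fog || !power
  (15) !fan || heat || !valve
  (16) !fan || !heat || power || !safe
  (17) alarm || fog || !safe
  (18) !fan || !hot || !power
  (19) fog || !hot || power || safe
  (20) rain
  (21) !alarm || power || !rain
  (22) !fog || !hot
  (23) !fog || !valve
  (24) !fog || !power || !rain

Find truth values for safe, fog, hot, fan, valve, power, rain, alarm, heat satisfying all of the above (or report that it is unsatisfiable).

safe: False, fog: False, hot: False, fan: False, valve: False, power: False, rain: True, alarm: False, heat: True

Unit clause (rain) forces rain = True.
Set safe = False.
Set fog = False.
Try hot = True:
  (!fan || !hot || !rain) forces fan = False.
  (fan || fog || !power) forces power = False.
  clause (fog || !hot || power || safe) is falsified — backtrack.
So hot = False.
  then (hot || !valve) forces valve = False.
  then (heat || hot || !rain) forces heat = True.
Set fan = False.
  then (fan || fog || !power) forces power = False.
  then (!alarm || power || !rain) forces alarm = False.
All clauses satisfied.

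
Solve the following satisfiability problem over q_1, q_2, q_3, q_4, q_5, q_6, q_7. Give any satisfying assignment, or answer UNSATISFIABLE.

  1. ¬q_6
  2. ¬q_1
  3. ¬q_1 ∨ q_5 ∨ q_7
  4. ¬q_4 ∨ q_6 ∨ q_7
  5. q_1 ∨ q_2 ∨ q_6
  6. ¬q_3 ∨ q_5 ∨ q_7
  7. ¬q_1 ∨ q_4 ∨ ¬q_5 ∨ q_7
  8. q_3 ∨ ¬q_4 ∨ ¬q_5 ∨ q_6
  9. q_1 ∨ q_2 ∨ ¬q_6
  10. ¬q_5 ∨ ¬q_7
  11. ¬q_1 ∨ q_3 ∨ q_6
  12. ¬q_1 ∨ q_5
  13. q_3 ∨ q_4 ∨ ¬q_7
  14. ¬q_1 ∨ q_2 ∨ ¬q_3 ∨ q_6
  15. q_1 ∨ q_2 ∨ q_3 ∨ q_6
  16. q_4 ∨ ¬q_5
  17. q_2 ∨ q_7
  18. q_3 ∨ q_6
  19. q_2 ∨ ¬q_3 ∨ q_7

q_1: False, q_2: True, q_3: True, q_4: True, q_5: False, q_6: False, q_7: True

Unit clause (¬q_6) forces q_6 = False.
Unit clause (¬q_1) forces q_1 = False.
In (q_1 ∨ q_2 ∨ q_6) only q_2 is left, so q_2 = True.
In (q_3 ∨ q_6) only q_3 is left, so q_3 = True.
Set q_4 = True.
  then (¬q_4 ∨ q_6 ∨ q_7) forces q_7 = True.
  then (¬q_5 ∨ ¬q_7) forces q_5 = False.
All clauses satisfied.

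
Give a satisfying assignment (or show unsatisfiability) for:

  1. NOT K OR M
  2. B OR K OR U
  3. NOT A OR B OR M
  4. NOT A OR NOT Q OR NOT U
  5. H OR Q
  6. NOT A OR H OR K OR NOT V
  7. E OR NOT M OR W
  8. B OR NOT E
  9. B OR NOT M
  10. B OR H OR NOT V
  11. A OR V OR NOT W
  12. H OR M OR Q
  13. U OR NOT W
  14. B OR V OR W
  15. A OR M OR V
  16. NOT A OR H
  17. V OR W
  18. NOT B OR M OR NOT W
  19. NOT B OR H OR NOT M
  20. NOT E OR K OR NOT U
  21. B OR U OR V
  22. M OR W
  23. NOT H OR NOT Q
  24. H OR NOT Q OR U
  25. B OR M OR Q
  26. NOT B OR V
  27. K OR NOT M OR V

A = False, M = True, W = False, B = True, E = True, V = True, K = True, Q = False, U = False, H = True

Set A = False.
Set M = True.
  then (B OR NOT M) forces B = True.
  then (NOT B OR H OR NOT M) forces H = True.
  then (NOT H OR NOT Q) forces Q = False.
  then (NOT B OR V) forces V = True.
Set W = False.
  then (E OR NOT M OR W) forces E = True.
Set K = True.
Set U = False.
All clauses satisfied.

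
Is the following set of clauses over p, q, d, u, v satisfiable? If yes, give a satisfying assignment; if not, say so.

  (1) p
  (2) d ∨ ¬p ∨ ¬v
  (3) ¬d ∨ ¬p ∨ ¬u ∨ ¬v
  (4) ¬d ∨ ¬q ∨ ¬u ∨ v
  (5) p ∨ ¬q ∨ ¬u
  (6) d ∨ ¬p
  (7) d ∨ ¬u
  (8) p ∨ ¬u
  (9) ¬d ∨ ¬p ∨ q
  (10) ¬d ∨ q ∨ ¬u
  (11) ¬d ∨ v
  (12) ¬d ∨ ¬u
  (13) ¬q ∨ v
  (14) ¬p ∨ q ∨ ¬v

p: True, q: True, d: True, u: False, v: True

Unit clause (p) forces p = True.
In (d ∨ ¬p) only d is left, so d = True.
In (¬d ∨ ¬p ∨ q) only q is left, so q = True.
In (¬d ∨ v) only v is left, so v = True.
In (¬d ∨ ¬u) only ¬u is left, so u = False.
All clauses satisfied.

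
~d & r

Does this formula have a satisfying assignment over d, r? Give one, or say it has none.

d=F, r=T

  ~d = True
Both conjuncts True, so the formula holds.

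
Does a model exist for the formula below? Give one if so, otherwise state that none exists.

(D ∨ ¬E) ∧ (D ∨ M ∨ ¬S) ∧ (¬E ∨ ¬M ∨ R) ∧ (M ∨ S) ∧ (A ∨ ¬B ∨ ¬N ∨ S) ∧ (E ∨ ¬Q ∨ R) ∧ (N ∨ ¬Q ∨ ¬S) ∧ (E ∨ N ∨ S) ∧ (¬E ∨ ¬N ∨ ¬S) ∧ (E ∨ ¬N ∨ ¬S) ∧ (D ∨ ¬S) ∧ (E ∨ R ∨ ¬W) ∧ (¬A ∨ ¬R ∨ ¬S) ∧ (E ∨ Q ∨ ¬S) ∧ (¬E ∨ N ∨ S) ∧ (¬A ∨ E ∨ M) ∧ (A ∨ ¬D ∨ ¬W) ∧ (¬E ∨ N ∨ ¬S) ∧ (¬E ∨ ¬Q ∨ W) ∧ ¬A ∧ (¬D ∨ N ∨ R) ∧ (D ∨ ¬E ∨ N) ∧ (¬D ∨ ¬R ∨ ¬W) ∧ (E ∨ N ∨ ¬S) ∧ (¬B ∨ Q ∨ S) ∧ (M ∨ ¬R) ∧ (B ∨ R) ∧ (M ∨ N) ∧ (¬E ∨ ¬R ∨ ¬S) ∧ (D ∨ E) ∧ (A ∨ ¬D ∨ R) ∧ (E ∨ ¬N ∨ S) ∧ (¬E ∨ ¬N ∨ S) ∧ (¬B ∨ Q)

Unsatisfiable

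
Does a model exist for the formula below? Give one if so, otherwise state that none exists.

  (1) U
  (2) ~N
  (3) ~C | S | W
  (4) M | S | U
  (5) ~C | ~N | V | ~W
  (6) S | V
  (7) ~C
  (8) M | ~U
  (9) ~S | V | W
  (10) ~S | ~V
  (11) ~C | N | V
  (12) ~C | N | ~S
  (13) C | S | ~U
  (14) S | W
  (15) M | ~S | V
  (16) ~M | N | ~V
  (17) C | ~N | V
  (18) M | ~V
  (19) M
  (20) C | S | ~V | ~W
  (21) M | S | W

M = True, N = False, W = True, C = False, U = True, S = True, V = False

Unit clause (U) forces U = True.
Unit clause (~N) forces N = False.
Unit clause (~C) forces C = False.
In (M | ~U) only M is left, so M = True.
In (C | S | ~U) only S is left, so S = True.
In (~M | N | ~V) only ~V is left, so V = False.
In (~S | V | W) only W is left, so W = True.
All clauses satisfied.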